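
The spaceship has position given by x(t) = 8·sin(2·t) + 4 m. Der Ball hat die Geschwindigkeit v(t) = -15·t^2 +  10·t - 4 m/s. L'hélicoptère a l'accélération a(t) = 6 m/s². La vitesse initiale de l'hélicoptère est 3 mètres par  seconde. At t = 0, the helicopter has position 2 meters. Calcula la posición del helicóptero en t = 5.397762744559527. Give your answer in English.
Starting from acceleration a(t) = 6, we take 2 antiderivatives. Finding the integral of a(t) and using v(0) = 3: v(t) = 6·t + 3. The integral of velocity is position. Using x(0) = 2, we get x(t) = 3·t^2 + 3·t + 2. From the given position equation x(t) = 3·t^2 + 3·t + 2, we substitute t = 5.397762744559527 to get x = 105.600816173343.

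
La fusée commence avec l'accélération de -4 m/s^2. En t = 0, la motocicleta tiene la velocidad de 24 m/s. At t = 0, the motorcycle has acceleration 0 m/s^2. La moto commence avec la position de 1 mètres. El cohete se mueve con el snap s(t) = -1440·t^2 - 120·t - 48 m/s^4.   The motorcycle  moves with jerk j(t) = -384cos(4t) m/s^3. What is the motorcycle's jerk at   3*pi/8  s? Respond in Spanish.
Tenemos la sacudida j(t) = -384·cos(4·t). Sustituyendo t = 3*pi/8: j(3*pi/8) = 0.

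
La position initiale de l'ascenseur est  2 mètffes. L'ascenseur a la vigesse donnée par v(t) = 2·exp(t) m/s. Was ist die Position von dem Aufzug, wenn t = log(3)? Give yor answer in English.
We need to integrate our velocity equation v(t) = 2·exp(t) 1 time. The integral of velocity is position. Using x(0) = 2, we get x(t) = 2·exp(t). We have position x(t) = 2·exp(t). Substituting t = log(3): x(log(3)) = 6.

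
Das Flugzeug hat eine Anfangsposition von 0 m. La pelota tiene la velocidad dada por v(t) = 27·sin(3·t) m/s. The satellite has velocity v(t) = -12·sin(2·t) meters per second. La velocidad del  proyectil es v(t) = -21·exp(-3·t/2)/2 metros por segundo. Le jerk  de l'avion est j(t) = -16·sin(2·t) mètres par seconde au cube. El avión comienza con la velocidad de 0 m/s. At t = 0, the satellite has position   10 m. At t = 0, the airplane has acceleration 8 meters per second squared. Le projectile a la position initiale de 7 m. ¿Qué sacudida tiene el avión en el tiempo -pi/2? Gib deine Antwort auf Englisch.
From the given jerk equation j(t) = -16·sin(2·t), we substitute t = -pi/2 to get j = 0.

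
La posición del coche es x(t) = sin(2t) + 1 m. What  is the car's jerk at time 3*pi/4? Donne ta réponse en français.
Pour résoudre ceci, nous devons prendre 3 dérivées de notre équation de la position x(t) = sin(2·t) + 1. En prenant d/dt de x(t), nous trouvons v(t) = 2·cos(2·t). En dérivant la vitesse, nous obtenons l'accélération: a(t) = -4·sin(2·t). En prenant d/dt de a(t), nous trouvons j(t) = -8·cos(2·t). Nous avons le jerk j(t) = -8·cos(2·t). En substituant t = 3*pi/4: j(3*pi/4) = 0.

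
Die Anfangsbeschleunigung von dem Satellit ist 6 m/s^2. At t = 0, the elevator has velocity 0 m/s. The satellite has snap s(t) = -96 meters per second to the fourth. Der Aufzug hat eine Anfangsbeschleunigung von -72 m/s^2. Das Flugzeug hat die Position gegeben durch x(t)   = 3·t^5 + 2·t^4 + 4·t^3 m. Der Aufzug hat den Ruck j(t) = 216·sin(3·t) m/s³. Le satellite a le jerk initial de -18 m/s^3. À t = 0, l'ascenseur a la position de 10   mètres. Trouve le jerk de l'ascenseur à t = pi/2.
En utilisant j(t) = 216·sin(3·t) et en substituant t = pi/2, nous trouvons j = -216.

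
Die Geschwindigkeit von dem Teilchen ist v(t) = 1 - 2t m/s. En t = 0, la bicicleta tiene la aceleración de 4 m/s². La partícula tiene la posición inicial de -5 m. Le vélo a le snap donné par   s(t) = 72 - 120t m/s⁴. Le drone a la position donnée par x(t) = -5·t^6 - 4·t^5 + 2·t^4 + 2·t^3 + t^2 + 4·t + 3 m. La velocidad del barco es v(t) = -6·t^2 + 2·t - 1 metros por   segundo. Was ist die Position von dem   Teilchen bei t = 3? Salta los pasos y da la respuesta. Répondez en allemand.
Die Position bei t = 3 ist x = -11.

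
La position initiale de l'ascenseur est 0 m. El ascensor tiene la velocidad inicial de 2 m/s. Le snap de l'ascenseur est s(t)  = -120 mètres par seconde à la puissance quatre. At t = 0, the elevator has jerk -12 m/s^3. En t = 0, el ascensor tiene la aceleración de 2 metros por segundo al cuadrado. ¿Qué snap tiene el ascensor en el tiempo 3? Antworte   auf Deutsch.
Mit s(t) = -120 und Einsetzen von t = 3, finden wir s = -120.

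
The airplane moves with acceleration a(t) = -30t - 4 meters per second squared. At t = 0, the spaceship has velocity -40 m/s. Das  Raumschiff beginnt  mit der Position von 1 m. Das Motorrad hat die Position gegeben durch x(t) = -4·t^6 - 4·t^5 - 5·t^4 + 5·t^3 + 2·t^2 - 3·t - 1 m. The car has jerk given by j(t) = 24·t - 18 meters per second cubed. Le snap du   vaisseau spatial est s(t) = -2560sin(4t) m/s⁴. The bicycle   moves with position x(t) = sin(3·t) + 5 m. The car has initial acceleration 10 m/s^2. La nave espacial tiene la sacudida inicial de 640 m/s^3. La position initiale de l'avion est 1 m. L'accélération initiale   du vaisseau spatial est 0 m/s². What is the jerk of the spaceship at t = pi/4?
To find the answer, we compute 1 antiderivative of s(t) = -2560·sin(4·t). The integral of snap, with j(0) = 640, gives jerk: j(t) = 640·cos(4·t). From the given jerk equation j(t) = 640·cos(4·t), we substitute t = pi/4 to get j = -640.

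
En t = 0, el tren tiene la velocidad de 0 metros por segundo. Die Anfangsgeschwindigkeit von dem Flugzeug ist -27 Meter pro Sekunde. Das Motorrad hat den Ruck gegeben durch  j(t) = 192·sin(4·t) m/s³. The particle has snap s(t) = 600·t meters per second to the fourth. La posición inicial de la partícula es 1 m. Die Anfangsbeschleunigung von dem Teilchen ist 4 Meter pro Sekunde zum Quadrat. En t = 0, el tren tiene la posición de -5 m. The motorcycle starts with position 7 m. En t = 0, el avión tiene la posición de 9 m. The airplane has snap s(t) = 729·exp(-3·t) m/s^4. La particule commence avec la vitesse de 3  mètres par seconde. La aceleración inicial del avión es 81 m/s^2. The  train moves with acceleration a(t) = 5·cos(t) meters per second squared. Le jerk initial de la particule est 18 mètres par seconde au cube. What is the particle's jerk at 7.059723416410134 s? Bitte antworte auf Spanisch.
Partiendo del snap s(t) = 600·t, tomamos 1 antiderivada. Tomando ∫s(t)dt y aplicando j(0) = 18, encontramos j(t) = 300·t^2 + 18. Tenemos la sacudida j(t) = 300·t^2 + 18. Sustituyendo t = 7.059723416410134: j(7.059723416410134) = 14969.9084148629.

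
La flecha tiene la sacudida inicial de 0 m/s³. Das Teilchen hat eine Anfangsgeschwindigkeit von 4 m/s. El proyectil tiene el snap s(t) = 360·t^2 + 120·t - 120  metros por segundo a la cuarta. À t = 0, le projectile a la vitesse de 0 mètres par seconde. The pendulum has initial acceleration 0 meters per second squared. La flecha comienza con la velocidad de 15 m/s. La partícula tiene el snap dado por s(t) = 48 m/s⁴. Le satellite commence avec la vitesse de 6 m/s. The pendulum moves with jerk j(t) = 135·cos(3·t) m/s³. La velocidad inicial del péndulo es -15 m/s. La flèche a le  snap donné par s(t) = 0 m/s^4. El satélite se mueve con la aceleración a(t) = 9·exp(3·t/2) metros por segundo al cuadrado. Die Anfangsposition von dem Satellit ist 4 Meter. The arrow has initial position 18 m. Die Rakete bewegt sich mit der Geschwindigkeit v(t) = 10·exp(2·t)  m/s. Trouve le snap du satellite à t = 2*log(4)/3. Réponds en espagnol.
Para resolver esto, necesitamos tomar 2 derivadas de nuestra ecuación de la aceleración a(t) = 9·exp(3·t/2). La derivada de la aceleración da la sacudida: j(t) = 27·exp(3·t/2)/2. Derivando la sacudida, obtenemos el snap: s(t) = 81·exp(3·t/2)/4. Tenemos el snap s(t) = 81·exp(3·t/2)/4. Sustituyendo t = 2*log(4)/3: s(2*log(4)/3) = 81.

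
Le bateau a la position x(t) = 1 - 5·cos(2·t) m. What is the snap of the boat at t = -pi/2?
To solve this, we need to take 4 derivatives of our position equation x(t) = 1 - 5·cos(2·t). The derivative of position gives velocity: v(t) = 10·sin(2·t). Differentiating velocity, we get acceleration: a(t) = 20·cos(2·t). The derivative of acceleration gives jerk: j(t) = -40·sin(2·t). Differentiating jerk, we get snap: s(t) = -80·cos(2·t). We have snap s(t) = -80·cos(2·t). Substituting t = -pi/2: s(-pi/2) = 80.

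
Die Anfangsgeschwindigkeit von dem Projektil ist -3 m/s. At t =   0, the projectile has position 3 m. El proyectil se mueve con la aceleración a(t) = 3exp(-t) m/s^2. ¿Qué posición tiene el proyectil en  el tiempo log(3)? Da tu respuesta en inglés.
We must find the antiderivative of our acceleration equation a(t) = 3·exp(-t) 2 times. Finding the antiderivative of a(t) and using v(0) = -3: v(t) = -3·exp(-t). Taking ∫v(t)dt and applying x(0) = 3, we find x(t) = 3·exp(-t). We have position x(t) = 3·exp(-t). Substituting t = log(3): x(log(3)) = 1.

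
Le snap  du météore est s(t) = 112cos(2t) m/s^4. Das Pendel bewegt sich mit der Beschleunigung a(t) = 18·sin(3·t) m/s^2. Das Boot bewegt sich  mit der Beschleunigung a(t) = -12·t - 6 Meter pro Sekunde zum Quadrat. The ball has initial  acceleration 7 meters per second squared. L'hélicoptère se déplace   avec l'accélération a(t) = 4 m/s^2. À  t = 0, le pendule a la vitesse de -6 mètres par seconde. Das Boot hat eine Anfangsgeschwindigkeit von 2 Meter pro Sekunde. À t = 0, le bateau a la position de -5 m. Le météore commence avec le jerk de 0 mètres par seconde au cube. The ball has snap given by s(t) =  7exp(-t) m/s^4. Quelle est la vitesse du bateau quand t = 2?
En partant de l'accélération a(t) = -12·t - 6, nous prenons 1 intégrale. En intégrant l'accélération et en utilisant la condition initiale v(0) = 2, nous obtenons v(t) = -6·t^2 - 6·t + 2. De l'équation de la vitesse v(t) = -6·t^2 - 6·t + 2, nous substituons t = 2 pour obtenir v = -34.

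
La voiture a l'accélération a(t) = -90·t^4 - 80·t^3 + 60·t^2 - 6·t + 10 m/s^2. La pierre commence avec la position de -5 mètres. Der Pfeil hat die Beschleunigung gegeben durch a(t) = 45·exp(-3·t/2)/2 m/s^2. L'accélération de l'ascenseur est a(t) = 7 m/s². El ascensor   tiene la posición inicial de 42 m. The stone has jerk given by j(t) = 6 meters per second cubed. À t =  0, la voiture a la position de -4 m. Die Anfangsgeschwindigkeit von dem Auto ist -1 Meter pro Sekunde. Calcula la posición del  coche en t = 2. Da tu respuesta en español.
Necesitamos integrar nuestra ecuación de la aceleración a(t) = -90·t^4 - 80·t^3 + 60·t^2 - 6·t + 10 2 veces. La antiderivada de la aceleración, con v(0) = -1, da la velocidad: v(t) = -18·t^5 - 20·t^4 + 20·t^3 - 3·t^2 + 10·t - 1. Tomando ∫v(t)dt y aplicando x(0) = -4, encontramos x(t) = -3·t^6 - 4·t^5 + 5·t^4 - t^3 + 5·t^2 - t - 4. Usando x(t) = -3·t^6 - 4·t^5 + 5·t^4 - t^3 + 5·t^2 - t - 4 y sustituyendo t = 2, encontramos x = -234.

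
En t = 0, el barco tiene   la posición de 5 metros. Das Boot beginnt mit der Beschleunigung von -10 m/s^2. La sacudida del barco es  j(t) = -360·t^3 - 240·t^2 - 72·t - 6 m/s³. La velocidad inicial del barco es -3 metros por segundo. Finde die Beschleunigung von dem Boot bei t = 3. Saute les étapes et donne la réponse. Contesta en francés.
L'accélération à t = 3 est a = -9802.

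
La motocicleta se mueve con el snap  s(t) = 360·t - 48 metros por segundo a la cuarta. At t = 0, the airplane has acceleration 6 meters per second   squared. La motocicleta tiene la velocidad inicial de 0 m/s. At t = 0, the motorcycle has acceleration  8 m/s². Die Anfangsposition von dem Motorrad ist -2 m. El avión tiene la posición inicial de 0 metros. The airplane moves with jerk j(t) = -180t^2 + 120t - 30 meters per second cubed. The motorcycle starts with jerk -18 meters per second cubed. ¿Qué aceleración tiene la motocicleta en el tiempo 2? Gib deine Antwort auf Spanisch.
Necesitamos integrar nuestra ecuación del snap s(t) = 360·t - 48 2 veces. Tomando ∫s(t)dt y aplicando j(0) = -18, encontramos j(t) = 180·t^2 - 48·t - 18. La antiderivada de la sacudida es la aceleración. Usando a(0) = 8, obtenemos a(t) = 60·t^3 - 24·t^2 - 18·t + 8. Usando a(t) = 60·t^3 - 24·t^2 - 18·t + 8 y sustituyendo t = 2, encontramos a = 356.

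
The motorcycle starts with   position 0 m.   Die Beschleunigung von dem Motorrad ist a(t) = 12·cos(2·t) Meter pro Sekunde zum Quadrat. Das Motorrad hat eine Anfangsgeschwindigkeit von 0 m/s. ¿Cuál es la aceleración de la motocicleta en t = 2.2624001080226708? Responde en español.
De la ecuación de la aceleración a(t) = 12·cos(2·t), sustituimos t = 2.2624001080226708 para obtener a = -2.23788605546849.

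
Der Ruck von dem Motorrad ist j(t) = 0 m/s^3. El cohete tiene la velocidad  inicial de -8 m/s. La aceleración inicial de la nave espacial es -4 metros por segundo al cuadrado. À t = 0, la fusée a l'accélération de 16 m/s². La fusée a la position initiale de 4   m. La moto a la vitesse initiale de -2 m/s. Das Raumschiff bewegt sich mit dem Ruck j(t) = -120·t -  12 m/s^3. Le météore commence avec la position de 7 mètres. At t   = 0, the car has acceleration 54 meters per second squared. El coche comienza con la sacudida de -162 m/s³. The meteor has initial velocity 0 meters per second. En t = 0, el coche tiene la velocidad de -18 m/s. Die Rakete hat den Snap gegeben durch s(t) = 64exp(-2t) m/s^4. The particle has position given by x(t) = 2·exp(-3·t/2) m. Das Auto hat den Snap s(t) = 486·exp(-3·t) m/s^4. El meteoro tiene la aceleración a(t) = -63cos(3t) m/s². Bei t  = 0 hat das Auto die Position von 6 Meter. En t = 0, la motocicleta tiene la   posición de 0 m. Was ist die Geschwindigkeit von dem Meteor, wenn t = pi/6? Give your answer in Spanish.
Para resolver esto, necesitamos tomar 1 antiderivada de nuestra ecuación de la aceleración a(t) = -63·cos(3·t). La antiderivada de la aceleración, con v(0) = 0, da la velocidad: v(t) = -21·sin(3·t). De la ecuación de la velocidad v(t) = -21·sin(3·t), sustituimos t = pi/6 para obtener v = -21.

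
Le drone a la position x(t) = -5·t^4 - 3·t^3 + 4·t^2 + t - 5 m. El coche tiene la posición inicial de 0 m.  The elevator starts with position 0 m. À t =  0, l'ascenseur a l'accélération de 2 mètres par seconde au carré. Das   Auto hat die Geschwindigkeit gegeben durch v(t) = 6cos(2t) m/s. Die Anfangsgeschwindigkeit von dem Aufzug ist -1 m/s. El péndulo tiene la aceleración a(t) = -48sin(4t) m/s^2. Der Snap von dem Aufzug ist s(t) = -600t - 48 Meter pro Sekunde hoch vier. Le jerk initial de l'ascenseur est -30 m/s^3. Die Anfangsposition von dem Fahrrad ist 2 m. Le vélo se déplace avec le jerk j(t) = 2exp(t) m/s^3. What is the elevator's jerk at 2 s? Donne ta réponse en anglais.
Starting from snap s(t) = -600·t - 48, we take 1 antiderivative. The integral of snap, with j(0) = -30, gives jerk: j(t) = -300·t^2 - 48·t - 30. Using j(t) = -300·t^2 - 48·t - 30 and substituting t = 2, we find j = -1326.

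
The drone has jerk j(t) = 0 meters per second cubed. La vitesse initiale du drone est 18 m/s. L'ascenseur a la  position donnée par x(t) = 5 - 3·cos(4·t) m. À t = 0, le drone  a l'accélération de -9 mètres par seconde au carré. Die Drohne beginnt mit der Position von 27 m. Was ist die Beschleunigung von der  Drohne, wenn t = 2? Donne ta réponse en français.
Pour résoudre ceci, nous devons prendre 1 primitive de notre équation du jerk j(t) = 0. En intégrant le jerk et en utilisant la condition initiale a(0) = -9, nous obtenons a(t) = -9. En utilisant a(t) = -9 et en substituant t = 2, nous trouvons a = -9.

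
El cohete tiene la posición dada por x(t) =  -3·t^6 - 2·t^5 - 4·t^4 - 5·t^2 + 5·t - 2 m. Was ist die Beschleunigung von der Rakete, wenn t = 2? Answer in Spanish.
Debemos derivar nuestra ecuación de la posición x(t) = -3·t^6 - 2·t^5 - 4·t^4 - 5·t^2 + 5·t - 2 2 veces. Tomando d/dt de x(t), encontramos v(t) = -18·t^5 - 10·t^4 - 16·t^3 - 10·t + 5. Derivando la velocidad, obtenemos la aceleración: a(t) = -90·t^4 - 40·t^3 - 48·t^2 - 10. De la ecuación de la aceleración a(t) = -90·t^4 - 40·t^3 - 48·t^2 - 10, sustituimos t = 2 para obtener a = -1962.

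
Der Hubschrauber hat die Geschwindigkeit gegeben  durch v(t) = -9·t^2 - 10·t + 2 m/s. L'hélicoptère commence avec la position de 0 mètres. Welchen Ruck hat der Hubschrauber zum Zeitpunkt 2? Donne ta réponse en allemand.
Um dies zu lösen, müssen wir 2 Ableitungen unserer Gleichung für die Geschwindigkeit v(t) = -9·t^2 - 10·t + 2 nehmen. Durch Ableiten von der Geschwindigkeit erhalten wir die Beschleunigung: a(t) = -18·t - 10. Durch Ableiten von der Beschleunigung erhalten wir den Ruck: j(t) = -18. Mit j(t) = -18 und Einsetzen von t = 2, finden wir j = -18.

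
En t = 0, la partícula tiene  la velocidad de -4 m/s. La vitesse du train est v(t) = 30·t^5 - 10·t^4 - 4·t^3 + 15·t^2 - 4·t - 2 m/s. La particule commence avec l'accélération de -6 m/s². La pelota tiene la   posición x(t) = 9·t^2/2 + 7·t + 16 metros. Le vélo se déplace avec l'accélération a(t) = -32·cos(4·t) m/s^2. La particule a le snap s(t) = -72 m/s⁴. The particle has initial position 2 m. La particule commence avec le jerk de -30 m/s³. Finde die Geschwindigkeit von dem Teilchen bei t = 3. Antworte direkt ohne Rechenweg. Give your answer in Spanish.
La respuesta es -481.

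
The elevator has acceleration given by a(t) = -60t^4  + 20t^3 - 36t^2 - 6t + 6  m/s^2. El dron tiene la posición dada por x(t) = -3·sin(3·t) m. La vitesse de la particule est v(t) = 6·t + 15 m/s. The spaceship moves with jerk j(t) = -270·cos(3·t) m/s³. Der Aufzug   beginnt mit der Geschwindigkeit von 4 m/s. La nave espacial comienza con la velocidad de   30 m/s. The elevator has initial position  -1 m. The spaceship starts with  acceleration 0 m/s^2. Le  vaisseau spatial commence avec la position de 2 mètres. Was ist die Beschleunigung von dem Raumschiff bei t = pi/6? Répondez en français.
Nous devons intégrer notre équation du jerk j(t) = -270·cos(3·t) 1 fois. La primitive du jerk, avec a(0) = 0, donne l'accélération: a(t) = -90·sin(3·t). De l'équation de l'accélération a(t) = -90·sin(3·t), nous substituons t = pi/6 pour obtenir a = -90.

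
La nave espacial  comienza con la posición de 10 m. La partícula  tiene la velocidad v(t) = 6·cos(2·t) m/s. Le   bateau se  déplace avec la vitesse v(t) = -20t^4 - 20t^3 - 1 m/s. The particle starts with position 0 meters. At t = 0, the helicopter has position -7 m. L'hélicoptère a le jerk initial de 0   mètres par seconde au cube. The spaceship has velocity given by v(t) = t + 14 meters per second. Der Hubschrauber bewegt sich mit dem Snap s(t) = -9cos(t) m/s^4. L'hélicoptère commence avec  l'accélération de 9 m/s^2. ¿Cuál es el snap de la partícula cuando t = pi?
Para resolver esto, necesitamos tomar 3 derivadas de nuestra ecuación de la velocidad v(t) = 6·cos(2·t). Tomando d/dt de v(t), encontramos a(t) = -12·sin(2·t). La derivada de la aceleración da la sacudida: j(t) = -24·cos(2·t). Derivando la sacudida, obtenemos el snap: s(t) = 48·sin(2·t). De la ecuación del snap s(t) = 48·sin(2·t), sustituimos t = pi para obtener s = 0.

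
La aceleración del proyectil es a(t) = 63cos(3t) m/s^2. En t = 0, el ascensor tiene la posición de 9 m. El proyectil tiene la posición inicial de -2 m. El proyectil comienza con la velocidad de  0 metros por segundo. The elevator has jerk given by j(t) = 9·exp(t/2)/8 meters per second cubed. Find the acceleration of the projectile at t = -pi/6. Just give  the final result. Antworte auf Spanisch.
En t = -pi/6, a = 0.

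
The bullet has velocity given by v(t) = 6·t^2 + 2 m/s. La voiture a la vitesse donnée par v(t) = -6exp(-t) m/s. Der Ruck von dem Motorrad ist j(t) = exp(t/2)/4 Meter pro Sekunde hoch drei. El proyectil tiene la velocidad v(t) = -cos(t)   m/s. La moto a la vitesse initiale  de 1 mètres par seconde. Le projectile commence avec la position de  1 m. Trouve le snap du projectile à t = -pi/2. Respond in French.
Pour résoudre ceci, nous devons prendre 3 dérivées de notre équation de la vitesse v(t) = -cos(t). En prenant d/dt de v(t), nous trouvons a(t) = sin(t). La dérivée de l'accélération donne le jerk: j(t) = cos(t). La dérivée du jerk donne le snap: s(t) = -sin(t). Nous avons le snap s(t) = -sin(t). En substituant t = -pi/2: s(-pi/2) = 1.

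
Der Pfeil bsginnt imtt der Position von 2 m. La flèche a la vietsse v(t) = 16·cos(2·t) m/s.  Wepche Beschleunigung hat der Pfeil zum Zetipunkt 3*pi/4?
Wir müssen unsere Gleichung für die Geschwindigkeit v(t) = 16·cos(2·t) 1-mal ableiten. Durch Ableiten von der Geschwindigkeit erhalten wir die Beschleunigung: a(t) = -32·sin(2·t). Wir haben die Beschleunigung a(t) = -32·sin(2·t). Durch Einsetzen von t = 3*pi/4: a(3*pi/4) = 32.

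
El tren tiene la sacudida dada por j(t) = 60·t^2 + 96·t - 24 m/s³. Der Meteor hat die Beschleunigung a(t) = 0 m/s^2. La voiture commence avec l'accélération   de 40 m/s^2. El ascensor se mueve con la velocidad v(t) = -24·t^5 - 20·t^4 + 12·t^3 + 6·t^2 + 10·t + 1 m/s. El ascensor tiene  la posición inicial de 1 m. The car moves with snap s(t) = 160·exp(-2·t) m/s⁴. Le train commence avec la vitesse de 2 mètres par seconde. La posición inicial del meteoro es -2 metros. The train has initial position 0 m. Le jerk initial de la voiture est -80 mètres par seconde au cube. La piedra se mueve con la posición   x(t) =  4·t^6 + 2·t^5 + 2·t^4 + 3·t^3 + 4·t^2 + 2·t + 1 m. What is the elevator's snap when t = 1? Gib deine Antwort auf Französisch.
Pour résoudre ceci, nous devons prendre 3 dérivées de notre équation de la vitesse v(t) = -24·t^5 - 20·t^4 + 12·t^3 + 6·t^2 + 10·t + 1. En dérivant la vitesse, nous obtenons l'accélération: a(t) = -120·t^4 - 80·t^3 + 36·t^2 + 12·t + 10. En dérivant l'accélération, nous obtenons le jerk: j(t) = -480·t^3 - 240·t^2 + 72·t + 12. La dérivée du jerk donne le snap: s(t) = -1440·t^2 - 480·t + 72. De l'équation du snap s(t) = -1440·t^2 - 480·t + 72, nous substituons t = 1 pour obtenir s = -1848.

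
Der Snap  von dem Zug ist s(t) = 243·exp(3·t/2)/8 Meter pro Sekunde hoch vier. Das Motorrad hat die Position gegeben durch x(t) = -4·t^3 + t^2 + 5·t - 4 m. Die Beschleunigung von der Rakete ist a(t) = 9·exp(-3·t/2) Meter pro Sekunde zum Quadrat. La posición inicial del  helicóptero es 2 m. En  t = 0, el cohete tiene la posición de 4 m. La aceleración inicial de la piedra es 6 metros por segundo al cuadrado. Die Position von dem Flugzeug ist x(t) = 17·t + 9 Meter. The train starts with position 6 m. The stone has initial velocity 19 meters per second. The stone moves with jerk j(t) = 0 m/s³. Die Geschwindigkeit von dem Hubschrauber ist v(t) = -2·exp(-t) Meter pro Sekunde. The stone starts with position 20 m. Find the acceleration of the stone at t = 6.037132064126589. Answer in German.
Wir müssen das Integral unserer Gleichung für den Ruck j(t) = 0 1-mal finden. Die Stammfunktion von dem Ruck, mit a(0) = 6, ergibt die Beschleunigung: a(t) = 6. Wir haben die Beschleunigung a(t) = 6. Durch Einsetzen von t = 6.037132064126589: a(6.037132064126589) = 6.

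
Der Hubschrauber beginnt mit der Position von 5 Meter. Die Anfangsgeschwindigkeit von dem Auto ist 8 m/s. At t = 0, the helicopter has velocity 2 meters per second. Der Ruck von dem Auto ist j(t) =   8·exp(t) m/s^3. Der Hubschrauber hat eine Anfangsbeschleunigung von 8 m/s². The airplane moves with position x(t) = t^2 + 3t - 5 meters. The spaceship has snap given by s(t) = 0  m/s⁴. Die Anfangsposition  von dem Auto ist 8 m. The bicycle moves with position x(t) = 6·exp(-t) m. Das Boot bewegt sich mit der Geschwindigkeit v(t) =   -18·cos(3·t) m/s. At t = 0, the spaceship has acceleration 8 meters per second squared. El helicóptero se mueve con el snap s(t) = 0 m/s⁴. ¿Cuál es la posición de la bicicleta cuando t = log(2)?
Tenemos la posición x(t) = 6·exp(-t). Sustituyendo t = log(2): x(log(2)) = 3.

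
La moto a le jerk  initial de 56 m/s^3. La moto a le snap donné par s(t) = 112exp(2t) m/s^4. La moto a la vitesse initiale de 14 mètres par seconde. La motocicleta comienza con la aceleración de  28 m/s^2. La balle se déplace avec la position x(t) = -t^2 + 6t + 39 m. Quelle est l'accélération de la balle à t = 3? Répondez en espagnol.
Para resolver esto, necesitamos tomar 2 derivadas de nuestra ecuación de la posición x(t) = -t^2 + 6·t + 39. Derivando la posición, obtenemos la velocidad: v(t) = 6 - 2·t. Tomando d/dt de v(t), encontramos a(t) = -2. Tenemos la aceleración a(t) = -2. Sustituyendo t = 3: a(3) = -2.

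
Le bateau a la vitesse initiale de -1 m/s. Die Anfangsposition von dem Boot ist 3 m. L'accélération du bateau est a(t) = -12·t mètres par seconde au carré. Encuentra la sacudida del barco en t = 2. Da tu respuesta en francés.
Pour résoudre ceci, nous devons prendre 1 dérivée de notre équation de l'accélération a(t) = -12·t. La dérivée de l'accélération donne le jerk: j(t) = -12. De l'équation du jerk j(t) = -12, nous substituons t = 2 pour obtenir j = -12.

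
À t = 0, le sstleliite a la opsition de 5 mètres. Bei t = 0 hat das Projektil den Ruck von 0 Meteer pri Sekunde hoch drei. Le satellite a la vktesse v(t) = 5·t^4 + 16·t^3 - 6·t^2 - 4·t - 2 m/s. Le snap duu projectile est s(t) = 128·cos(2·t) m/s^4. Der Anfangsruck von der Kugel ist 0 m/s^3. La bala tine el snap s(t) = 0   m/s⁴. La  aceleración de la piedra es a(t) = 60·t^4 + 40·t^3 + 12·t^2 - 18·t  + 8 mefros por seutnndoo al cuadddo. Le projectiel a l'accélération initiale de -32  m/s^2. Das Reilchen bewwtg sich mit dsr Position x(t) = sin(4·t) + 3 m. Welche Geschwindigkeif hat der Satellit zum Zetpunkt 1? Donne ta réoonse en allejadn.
Aus der Gleichung für die Geschwindigkeit v(t) = 5·t^4 + 16·t^3 - 6·t^2 - 4·t - 2, setzen wir t = 1 ein und erhalten v = 9.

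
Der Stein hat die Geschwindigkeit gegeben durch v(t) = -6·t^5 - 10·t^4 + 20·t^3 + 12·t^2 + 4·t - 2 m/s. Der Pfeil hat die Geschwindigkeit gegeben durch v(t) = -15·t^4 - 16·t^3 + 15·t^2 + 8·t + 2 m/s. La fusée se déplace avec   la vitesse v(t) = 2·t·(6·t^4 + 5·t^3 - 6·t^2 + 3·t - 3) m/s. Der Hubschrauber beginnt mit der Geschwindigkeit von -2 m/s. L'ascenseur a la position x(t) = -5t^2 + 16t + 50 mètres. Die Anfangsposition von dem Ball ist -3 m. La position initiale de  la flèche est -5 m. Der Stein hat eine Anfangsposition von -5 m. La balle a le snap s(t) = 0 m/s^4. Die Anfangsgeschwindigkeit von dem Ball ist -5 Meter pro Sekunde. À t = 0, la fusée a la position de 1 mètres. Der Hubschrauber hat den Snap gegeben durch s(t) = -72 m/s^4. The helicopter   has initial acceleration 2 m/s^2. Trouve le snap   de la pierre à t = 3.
En partant de la vitesse v(t) = -6·t^5 - 10·t^4 + 20·t^3 + 12·t^2 + 4·t - 2, nous prenons 3 dérivées. En dérivant la vitesse, nous obtenons l'accélération: a(t) = -30·t^4 - 40·t^3 + 60·t^2 + 24·t + 4. En dérivant l'accélération, nous obtenons le jerk: j(t) = -120·t^3 - 120·t^2 + 120·t + 24. La dérivée du jerk donne le snap: s(t) = -360·t^2 - 240·t + 120. De l'équation du snap s(t) = -360·t^2 - 240·t + 120, nous substituons t = 3 pour obtenir s = -3840.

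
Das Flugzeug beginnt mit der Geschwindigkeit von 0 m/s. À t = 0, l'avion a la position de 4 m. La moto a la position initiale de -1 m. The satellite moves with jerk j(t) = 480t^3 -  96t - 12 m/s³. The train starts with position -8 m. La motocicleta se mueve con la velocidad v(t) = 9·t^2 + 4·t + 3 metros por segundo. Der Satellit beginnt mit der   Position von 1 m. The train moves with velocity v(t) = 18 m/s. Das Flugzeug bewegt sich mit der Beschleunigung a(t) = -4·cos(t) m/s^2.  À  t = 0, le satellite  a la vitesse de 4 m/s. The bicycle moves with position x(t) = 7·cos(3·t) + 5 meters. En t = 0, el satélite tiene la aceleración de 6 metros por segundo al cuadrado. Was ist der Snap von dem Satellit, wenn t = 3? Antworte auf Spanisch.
Partiendo de la sacudida j(t) = 480·t^3 - 96·t - 12, tomamos 1 derivada. La derivada de la sacudida da el snap: s(t) = 1440·t^2 - 96. Tenemos el snap s(t) = 1440·t^2 - 96. Sustituyendo t = 3: s(3) = 12864.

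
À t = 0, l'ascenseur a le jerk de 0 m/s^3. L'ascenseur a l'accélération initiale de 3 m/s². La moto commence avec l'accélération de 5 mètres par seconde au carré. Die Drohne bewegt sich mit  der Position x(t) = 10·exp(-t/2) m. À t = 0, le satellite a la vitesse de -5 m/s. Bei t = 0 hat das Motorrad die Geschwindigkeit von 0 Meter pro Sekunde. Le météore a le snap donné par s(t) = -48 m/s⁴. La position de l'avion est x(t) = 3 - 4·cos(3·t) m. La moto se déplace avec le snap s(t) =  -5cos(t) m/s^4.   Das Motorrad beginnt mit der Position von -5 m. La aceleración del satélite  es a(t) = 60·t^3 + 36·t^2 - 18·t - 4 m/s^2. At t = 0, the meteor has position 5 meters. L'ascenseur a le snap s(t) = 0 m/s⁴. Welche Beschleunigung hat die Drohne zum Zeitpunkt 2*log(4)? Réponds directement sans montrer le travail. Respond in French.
À t = 2*log(4), a = 5/8.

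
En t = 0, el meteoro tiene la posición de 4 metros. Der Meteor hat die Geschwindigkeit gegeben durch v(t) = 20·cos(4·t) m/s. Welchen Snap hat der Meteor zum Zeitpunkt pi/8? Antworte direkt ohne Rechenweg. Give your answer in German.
s(pi/8) = 1280.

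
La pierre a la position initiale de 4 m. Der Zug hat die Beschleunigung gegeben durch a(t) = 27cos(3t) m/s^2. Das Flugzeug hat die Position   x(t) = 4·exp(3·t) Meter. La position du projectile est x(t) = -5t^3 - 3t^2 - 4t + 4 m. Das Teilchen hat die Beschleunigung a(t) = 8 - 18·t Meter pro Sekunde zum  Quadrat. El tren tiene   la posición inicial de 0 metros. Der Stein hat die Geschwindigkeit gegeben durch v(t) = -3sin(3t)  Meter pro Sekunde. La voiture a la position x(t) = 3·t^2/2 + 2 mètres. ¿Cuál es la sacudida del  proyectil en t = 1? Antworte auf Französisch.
Nous devons dériver notre équation de la position x(t) = -5·t^3 - 3·t^2 - 4·t + 4 3 fois. La dérivée de la position donne la vitesse: v(t) = -15·t^2 - 6·t - 4. La dérivée de la vitesse donne l'accélération: a(t) = -30·t - 6. En dérivant l'accélération, nous obtenons le jerk: j(t) = -30. En utilisant j(t) = -30 et en substituant t = 1, nous trouvons j = -30.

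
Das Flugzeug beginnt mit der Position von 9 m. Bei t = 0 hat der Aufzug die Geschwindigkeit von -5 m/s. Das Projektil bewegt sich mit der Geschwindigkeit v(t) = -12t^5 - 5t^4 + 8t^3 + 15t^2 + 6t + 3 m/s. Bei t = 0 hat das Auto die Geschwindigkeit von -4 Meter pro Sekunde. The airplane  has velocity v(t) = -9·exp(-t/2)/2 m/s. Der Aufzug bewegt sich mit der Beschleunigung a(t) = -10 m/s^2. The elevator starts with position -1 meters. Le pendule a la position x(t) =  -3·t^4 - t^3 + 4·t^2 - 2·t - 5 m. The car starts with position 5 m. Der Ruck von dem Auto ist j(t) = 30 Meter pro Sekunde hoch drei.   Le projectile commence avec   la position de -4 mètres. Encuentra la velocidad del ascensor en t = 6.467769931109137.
Debemos encontrar la integral de nuestra ecuación de la aceleración a(t) = -10 1 vez. Integrando la aceleración y usando la condición inicial v(0) = -5, obtenemos v(t) = -10·t - 5. Usando v(t) = -10·t - 5 y sustituyendo t = 6.467769931109137, encontramos v = -69.6776993110914.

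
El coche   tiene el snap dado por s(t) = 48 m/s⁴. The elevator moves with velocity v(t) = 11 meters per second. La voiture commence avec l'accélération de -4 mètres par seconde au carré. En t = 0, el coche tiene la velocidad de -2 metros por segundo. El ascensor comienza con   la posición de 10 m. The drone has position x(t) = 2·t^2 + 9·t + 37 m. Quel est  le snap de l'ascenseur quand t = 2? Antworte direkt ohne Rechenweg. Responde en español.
El snap en t = 2 es s = 0.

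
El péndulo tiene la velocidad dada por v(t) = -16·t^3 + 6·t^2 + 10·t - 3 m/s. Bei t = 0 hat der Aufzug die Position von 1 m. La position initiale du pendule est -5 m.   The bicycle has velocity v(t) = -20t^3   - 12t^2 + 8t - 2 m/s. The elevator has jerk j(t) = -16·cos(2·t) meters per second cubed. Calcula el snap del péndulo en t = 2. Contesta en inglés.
Starting from velocity v(t) = -16·t^3 + 6·t^2 + 10·t - 3, we take 3 derivatives. Taking d/dt of v(t), we find a(t) = -48·t^2 + 12·t + 10. The derivative of acceleration gives jerk: j(t) = 12 - 96·t. The derivative of jerk gives snap: s(t) = -96. From the given snap equation s(t) = -96, we substitute t = 2 to get s = -96.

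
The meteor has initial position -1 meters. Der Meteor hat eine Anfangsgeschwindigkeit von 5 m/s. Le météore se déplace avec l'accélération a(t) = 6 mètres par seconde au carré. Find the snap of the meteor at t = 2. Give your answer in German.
Ausgehend von der Beschleunigung a(t) = 6, nehmen wir 2 Ableitungen. Durch Ableiten von der Beschleunigung erhalten wir den Ruck: j(t) = 0. Die Ableitung von dem Ruck ergibt den Snap: s(t) = 0. Aus der Gleichung für den Snap s(t) = 0, setzen wir t = 2 ein und erhalten s = 0.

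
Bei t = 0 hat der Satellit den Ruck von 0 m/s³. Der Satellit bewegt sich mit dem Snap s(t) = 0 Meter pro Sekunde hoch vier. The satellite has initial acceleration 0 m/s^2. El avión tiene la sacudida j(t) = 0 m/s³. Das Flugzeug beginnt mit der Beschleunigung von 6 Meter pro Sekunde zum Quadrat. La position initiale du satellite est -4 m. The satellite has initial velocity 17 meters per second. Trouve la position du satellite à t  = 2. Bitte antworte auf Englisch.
To solve this, we need to take 4 integrals of our snap equation s(t) = 0. Taking ∫s(t)dt and applying j(0) = 0, we find j(t) = 0. Integrating jerk and using the initial condition a(0) = 0, we get a(t) = 0. Finding the antiderivative of a(t) and using v(0) = 17: v(t) = 17. Integrating velocity and using the initial condition x(0) = -4, we get x(t) = 17·t - 4. We have position x(t) = 17·t - 4. Substituting t = 2: x(2) = 30.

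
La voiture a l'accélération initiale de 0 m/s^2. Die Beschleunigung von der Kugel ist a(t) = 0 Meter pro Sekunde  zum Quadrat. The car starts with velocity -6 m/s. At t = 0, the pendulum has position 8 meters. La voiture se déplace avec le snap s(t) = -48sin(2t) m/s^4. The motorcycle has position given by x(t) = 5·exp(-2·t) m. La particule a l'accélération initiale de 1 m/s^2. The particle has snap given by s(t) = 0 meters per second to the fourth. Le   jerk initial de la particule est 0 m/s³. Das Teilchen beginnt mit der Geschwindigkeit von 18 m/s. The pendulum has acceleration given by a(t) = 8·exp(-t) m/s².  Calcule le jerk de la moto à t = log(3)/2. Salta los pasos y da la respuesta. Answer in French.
La réponse est -40/3.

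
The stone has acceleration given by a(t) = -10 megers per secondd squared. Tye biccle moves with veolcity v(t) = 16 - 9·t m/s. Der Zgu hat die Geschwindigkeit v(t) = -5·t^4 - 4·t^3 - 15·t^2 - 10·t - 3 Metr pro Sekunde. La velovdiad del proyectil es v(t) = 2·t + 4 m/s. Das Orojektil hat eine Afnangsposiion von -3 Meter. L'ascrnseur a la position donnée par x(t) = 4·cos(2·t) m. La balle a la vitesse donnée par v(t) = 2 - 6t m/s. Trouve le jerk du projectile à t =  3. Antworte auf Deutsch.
Wir müssen unsere Gleichung für die Geschwindigkeit v(t) = 2·t + 4 2-mal ableiten. Die Ableitung von der Geschwindigkeit ergibt die Beschleunigung: a(t) = 2. Die Ableitung von der Beschleunigung ergibt den Ruck: j(t) = 0. Wir haben den Ruck j(t) = 0. Durch Einsetzen von t = 3: j(3) = 0.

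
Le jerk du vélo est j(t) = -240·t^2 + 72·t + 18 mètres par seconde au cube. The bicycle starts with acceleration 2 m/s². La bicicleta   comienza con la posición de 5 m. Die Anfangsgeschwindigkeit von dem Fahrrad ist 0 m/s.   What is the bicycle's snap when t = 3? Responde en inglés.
To solve this, we need to take 1 derivative of our jerk equation j(t) = -240·t^2 + 72·t + 18. Taking d/dt of j(t), we find s(t) = 72 - 480·t. Using s(t) = 72 - 480·t and substituting t = 3, we find s = -1368.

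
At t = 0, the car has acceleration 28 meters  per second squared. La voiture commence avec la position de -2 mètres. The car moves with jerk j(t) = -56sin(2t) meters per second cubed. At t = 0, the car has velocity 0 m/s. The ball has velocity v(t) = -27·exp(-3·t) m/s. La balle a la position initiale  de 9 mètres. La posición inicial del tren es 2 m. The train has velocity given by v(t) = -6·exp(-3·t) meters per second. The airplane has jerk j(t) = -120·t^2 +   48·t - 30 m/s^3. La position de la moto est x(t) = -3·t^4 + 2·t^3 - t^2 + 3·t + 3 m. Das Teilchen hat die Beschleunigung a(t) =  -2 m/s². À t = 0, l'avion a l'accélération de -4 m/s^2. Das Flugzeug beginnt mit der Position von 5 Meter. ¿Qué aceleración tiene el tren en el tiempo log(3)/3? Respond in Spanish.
Debemos derivar nuestra ecuación de la velocidad v(t) = -6·exp(-3·t) 1 vez. Tomando d/dt de v(t), encontramos a(t) = 18·exp(-3·t). Tenemos la aceleración a(t) = 18·exp(-3·t). Sustituyendo t = log(3)/3: a(log(3)/3) = 6.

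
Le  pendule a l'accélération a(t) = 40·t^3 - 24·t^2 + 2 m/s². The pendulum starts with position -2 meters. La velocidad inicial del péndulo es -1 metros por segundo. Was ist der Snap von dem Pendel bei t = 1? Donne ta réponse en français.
Nous devons dériver notre équation de l'accélération a(t) = 40·t^3 - 24·t^2 + 2 2 fois. En dérivant l'accélération, nous obtenons le jerk: j(t) = 120·t^2 - 48·t. La dérivée du jerk donne le snap: s(t) = 240·t - 48. En utilisant s(t) = 240·t - 48 et en substituant t = 1, nous trouvons s = 192.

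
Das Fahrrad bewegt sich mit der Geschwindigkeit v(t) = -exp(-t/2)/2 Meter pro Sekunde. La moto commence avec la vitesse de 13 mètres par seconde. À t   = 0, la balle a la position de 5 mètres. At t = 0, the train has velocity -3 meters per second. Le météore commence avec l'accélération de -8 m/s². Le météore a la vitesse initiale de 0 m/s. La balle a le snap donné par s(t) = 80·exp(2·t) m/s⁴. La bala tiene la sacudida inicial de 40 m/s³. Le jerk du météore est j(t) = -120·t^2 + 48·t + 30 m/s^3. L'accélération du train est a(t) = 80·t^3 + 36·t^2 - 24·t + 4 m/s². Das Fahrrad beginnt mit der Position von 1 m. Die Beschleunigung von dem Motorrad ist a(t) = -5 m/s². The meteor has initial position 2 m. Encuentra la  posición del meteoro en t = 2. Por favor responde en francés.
En partant du jerk j(t) = -120·t^2 + 48·t + 30, nous prenons 3 primitives. La primitive du jerk est l'accélération. En utilisant a(0) = -8, nous obtenons a(t) = -40·t^3 + 24·t^2 + 30·t - 8. L'intégrale de l'accélération est la vitesse. En utilisant v(0) = 0, nous obtenons v(t) = t·(-10·t^3 + 8·t^2 + 15·t - 8). L'intégrale de la vitesse est la position. En utilisant x(0) = 2, nous obtenons x(t) = -2·t^5 + 2·t^4 + 5·t^3 - 4·t^2 + 2. De l'équation de la position x(t) = -2·t^5 + 2·t^4 + 5·t^3 - 4·t^2 + 2, nous substituons t = 2 pour obtenir x = -6.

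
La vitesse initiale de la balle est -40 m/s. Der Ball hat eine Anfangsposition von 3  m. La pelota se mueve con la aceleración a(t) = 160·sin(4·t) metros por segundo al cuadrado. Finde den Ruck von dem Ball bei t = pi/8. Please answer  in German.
Wir müssen unsere Gleichung für die Beschleunigung a(t) = 160·sin(4·t) 1-mal ableiten. Die Ableitung von der Beschleunigung ergibt den Ruck: j(t) = 640·cos(4·t). Aus der Gleichung für den Ruck j(t) = 640·cos(4·t), setzen wir t = pi/8 ein und erhalten j = 0.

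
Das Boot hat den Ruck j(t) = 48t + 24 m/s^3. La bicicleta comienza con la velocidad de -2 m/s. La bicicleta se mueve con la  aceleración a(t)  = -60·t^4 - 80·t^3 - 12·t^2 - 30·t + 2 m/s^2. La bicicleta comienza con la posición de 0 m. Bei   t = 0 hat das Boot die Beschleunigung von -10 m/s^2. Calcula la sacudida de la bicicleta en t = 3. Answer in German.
Ausgehend von der Beschleunigung a(t) = -60·t^4 - 80·t^3 - 12·t^2 - 30·t + 2, nehmen wir 1 Ableitung. Durch Ableiten von der Beschleunigung erhalten wir den Ruck: j(t) = -240·t^3 - 240·t^2 - 24·t - 30. Mit j(t) = -240·t^3 - 240·t^2 - 24·t - 30 und Einsetzen von t = 3, finden wir j = -8742.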